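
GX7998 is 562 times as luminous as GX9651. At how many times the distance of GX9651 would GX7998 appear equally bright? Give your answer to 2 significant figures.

24

Equal flux requires L_GX7998/d_GX7998² = L_GX9651/d_GX9651², so d_GX7998/d_GX9651 = √(L_GX7998/L_GX9651)
= √(562) = 23.71.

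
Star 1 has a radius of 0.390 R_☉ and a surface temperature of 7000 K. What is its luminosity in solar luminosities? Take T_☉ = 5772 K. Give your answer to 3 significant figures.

0.329 solar luminosities

L/L_☉ = (R/R_☉)² (T/T_☉)⁴ = (0.390)² × (7000/5772)⁴
       = 0.1521 × (1.213)⁴ = 0.1521 × 2.163 = 0.3290.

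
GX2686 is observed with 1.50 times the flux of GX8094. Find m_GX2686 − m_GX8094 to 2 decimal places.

-0.44

m_GX2686 − m_GX8094 = −2.5 log₁₀(F_GX2686/F_GX8094) = −2.5 log₁₀(1.50) = −2.5 × (0.176) = -0.440.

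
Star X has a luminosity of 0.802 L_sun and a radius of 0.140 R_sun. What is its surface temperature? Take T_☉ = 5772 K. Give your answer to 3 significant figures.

T/T_☉ = (L/L_☉)^(1/4) / (R/R_☉)^(1/2)
T = 5772 × (0.802)^(1/4) / √(0.140) = 5772 × 0.9463 / 0.3742 = 1.460×10^4 K.

1.46×10^4 K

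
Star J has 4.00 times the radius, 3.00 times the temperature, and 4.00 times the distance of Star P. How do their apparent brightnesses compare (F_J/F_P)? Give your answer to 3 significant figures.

L_J/L_P = (R_J/R_P)²(T_J/T_P)⁴ = (4.00)² × (3.00)⁴ = 1296.
F_J/F_P = (L_J/L_P)/(d_J/d_P)² = 1296 / (4.00)² = 81.00.

81.0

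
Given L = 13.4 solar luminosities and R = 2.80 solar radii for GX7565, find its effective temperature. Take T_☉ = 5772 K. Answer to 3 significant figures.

6.60×10^3 K

T/T_☉ = (L/L_☉)^(1/4) / (R/R_☉)^(1/2)
T = 5772 × (13.4)^(1/4) / √(2.80) = 5772 × 1.913 / 1.673 = 6600 K.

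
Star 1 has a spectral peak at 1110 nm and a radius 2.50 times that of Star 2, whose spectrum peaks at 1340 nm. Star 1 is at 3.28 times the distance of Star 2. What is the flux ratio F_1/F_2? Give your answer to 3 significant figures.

1.23

Wien's law: T_1/T_2 = λ_2/λ_1 = 1340/1110 = 1.207.
L_1/L_2 = (R_1/R_2)²(T_1/T_2)⁴ = (2.50)²(1.207)⁴ = 13.27.
F_1/F_2 = (L_1/L_2)/(d_1/d_2)² = 13.27/(3.28)² = 1.234.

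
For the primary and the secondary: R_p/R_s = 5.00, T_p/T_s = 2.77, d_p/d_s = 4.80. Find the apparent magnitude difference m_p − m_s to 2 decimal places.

-4.51

L_p/L_s = (5.00)²(2.77)⁴ = 1472.
F_p/F_s = (L_p/L_s)/(d_p/d_s)² = 1472/23.04 = 63.88.
m_p − m_s = −2.5 log₁₀(63.88) = -4.51.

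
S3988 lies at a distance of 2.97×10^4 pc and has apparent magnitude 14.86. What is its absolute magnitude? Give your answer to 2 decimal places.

-2.50

M = m − 5 log₁₀(d/10 pc) = 14.86 − 5 log₁₀(2.97×10^4/10)
  = 14.86 − 5 × 3.473 = 14.86 − 17.36 = -2.50.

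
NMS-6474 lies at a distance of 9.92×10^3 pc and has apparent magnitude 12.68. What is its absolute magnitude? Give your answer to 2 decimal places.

M = m − 5 log₁₀(d/10 pc) = 12.68 − 5 log₁₀(9.92×10^3/10)
  = 12.68 − 5 × 2.997 = 12.68 − 14.98 = -2.30.

-2.30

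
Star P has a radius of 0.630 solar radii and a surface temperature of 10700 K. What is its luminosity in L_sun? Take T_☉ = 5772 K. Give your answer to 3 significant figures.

4.69 L_sun

L/L_☉ = (R/R_☉)² (T/T_☉)⁴ = (0.630)² × (10700/5772)⁴
       = 0.3969 × (1.854)⁴ = 0.3969 × 11.81 = 4.687.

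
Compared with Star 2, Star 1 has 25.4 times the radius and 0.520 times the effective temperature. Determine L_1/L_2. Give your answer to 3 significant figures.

47.2

From the Stefan–Boltzmann law, L ∝ R²T⁴, so
L_1/L_2 = (R_1/R_2)² (T_1/T_2)⁴ = (25.4)² × (0.520)⁴ = 645.2 × 0.07312 = 47.17.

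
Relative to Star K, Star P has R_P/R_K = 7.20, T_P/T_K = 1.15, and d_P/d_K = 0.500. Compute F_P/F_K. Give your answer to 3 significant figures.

363

L_P/L_K = (R_P/R_K)²(T_P/T_K)⁴ = (7.20)² × (1.15)⁴ = 90.67.
F_P/F_K = (L_P/L_K)/(d_P/d_K)² = 90.67 / (0.500)² = 362.7.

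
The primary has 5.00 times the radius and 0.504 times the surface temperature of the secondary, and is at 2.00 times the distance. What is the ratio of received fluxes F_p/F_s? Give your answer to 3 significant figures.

L_p/L_s = (R_p/R_s)²(T_p/T_s)⁴ = (5.00)² × (0.504)⁴ = 1.613.
F_p/F_s = (L_p/L_s)/(d_p/d_s)² = 1.613 / (2.00)² = 0.4033.

0.403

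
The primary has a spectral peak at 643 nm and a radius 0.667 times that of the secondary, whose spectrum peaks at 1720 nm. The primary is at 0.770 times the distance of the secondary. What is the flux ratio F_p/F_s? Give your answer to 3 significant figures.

38.4

Wien's law: T_p/T_s = λ_s/λ_p = 1720/643 = 2.675.
L_p/L_s = (R_p/R_s)²(T_p/T_s)⁴ = (0.667)²(2.675)⁴ = 22.78.
F_p/F_s = (L_p/L_s)/(d_p/d_s)² = 22.78/(0.770)² = 38.42.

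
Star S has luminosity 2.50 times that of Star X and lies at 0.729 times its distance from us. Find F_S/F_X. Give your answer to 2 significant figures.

4.7

F = L/(4πd²), so F_S/F_X = (L_S/L_X) / (d_S/d_X)²
= 2.50 / (0.729)² = 2.50 / 0.5314 = 4.704.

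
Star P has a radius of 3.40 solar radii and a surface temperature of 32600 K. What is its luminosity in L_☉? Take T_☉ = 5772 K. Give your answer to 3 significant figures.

1.18×10^4 L_☉

L/L_☉ = (R/R_☉)² (T/T_☉)⁴ = (3.40)² × (32600/5772)⁴
       = 11.56 × (5.648)⁴ = 11.56 × 1018 = 1.176×10^4.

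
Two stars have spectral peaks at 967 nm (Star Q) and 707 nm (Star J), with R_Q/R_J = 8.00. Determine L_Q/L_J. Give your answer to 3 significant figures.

18.3

Wien's law gives T ∝ 1/λ_max, so T_Q/T_J = λ_J/λ_Q = 707/967 = 0.7311.
Then L ∝ R²T⁴ gives L_Q/L_J = (8.00)² × (0.7311)⁴ = 64.00 × 0.2857 = 18.29.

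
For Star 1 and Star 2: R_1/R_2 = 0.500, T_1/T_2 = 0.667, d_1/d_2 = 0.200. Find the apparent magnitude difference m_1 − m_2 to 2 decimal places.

-0.23

L_1/L_2 = (0.500)²(0.667)⁴ = 0.04948.
F_1/F_2 = (L_1/L_2)/(d_1/d_2)² = 0.04948/0.04000 = 1.237.
m_1 − m_2 = −2.5 log₁₀(1.237) = -0.23.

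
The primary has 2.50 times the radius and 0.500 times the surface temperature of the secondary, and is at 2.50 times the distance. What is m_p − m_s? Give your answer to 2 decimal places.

3.01

L_p/L_s = (2.50)²(0.500)⁴ = 0.3906.
F_p/F_s = (L_p/L_s)/(d_p/d_s)² = 0.3906/6.250 = 0.06250.
m_p − m_s = −2.5 log₁₀(0.06250) = 3.01.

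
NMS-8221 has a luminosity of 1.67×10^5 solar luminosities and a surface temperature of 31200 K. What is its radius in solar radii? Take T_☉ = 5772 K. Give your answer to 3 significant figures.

14.0 solar radii

R/R_☉ = √(L/L_☉) / (T/T_☉)² = √(1.67×10^5) / (5.405)²
       = 408.7 / 29.22 = 13.99.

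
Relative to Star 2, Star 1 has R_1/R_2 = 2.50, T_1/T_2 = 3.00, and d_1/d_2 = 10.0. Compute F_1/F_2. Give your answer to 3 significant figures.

L_1/L_2 = (R_1/R_2)²(T_1/T_2)⁴ = (2.50)² × (3.00)⁴ = 506.2.
F_1/F_2 = (L_1/L_2)/(d_1/d_2)² = 506.2 / (10.0)² = 5.062.

5.06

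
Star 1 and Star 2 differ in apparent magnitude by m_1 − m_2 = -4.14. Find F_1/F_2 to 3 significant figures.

45.3

F_1/F_2 = 10^(−(m_1 − m_2)/2.5) = 10^(4.14/2.5) = 10^1.656 = 45.29.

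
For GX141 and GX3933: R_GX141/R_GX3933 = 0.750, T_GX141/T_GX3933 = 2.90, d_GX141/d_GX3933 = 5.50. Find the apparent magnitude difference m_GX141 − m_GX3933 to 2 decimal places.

-0.30

L_GX141/L_GX3933 = (0.750)²(2.90)⁴ = 39.78.
F_GX141/F_GX3933 = (L_GX141/L_GX3933)/(d_GX141/d_GX3933)² = 39.78/30.25 = 1.315.
m_GX141 − m_GX3933 = −2.5 log₁₀(1.315) = -0.30.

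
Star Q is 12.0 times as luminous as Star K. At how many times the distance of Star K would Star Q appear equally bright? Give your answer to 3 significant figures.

3.46

Equal flux requires L_Q/d_Q² = L_K/d_K², so d_Q/d_K = √(L_Q/L_K)
= √(12.0) = 3.464.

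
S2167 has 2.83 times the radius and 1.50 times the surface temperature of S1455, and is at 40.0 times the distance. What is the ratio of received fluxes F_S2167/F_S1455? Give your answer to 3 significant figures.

L_S2167/L_S1455 = (R_S2167/R_S1455)²(T_S2167/T_S1455)⁴ = (2.83)² × (1.50)⁴ = 40.55.
F_S2167/F_S1455 = (L_S2167/L_S1455)/(d_S2167/d_S1455)² = 40.55 / (40.0)² = 0.02534.

0.0253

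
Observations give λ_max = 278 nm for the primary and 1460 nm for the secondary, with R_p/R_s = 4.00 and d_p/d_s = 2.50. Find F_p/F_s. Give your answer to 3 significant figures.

1.95×10^3

Wien's law: T_p/T_s = λ_s/λ_p = 1460/278 = 5.252.
L_p/L_s = (R_p/R_s)²(T_p/T_s)⁴ = (4.00)²(5.252)⁴ = 1.217×10^4.
F_p/F_s = (L_p/L_s)/(d_p/d_s)² = 1.217×10^4/(2.50)² = 1947.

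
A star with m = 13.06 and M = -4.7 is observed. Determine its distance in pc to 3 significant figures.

3.56×10^4 pc

m − M = 5 log₁₀(d/10 pc)
13.06 − (-4.7) = 17.76 = 5 log₁₀(d/10)
d = 10 × 10^(17.76/5) = 10 × 10^3.552 = 3.565×10^4 pc.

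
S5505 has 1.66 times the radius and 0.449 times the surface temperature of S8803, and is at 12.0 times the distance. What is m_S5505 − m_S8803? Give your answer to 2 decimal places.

L_S5505/L_S8803 = (1.66)²(0.449)⁴ = 0.1120.
F_S5505/F_S8803 = (L_S5505/L_S8803)/(d_S5505/d_S8803)² = 0.1120/144.0 = 7.777×10^-4.
m_S5505 − m_S8803 = −2.5 log₁₀(7.777×10^-4) = 7.77.

7.77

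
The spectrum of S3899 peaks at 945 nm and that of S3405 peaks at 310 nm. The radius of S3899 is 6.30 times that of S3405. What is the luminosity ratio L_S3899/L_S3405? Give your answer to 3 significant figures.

0.460

Wien's law gives T ∝ 1/λ_max, so T_S3899/T_S3405 = λ_S3405/λ_S3899 = 310/945 = 0.3280.
Then L ∝ R²T⁴ gives L_S3899/L_S3405 = (6.30)² × (0.3280)⁴ = 39.69 × 0.01158 = 0.4596.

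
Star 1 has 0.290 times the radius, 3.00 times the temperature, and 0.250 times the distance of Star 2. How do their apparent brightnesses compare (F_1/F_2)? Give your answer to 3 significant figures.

109

L_1/L_2 = (R_1/R_2)²(T_1/T_2)⁴ = (0.290)² × (3.00)⁴ = 6.812.
F_1/F_2 = (L_1/L_2)/(d_1/d_2)² = 6.812 / (0.250)² = 109.0.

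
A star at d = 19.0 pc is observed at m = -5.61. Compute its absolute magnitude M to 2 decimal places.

M = m − 5 log₁₀(d/10 pc) = -5.61 − 5 log₁₀(19.0/10)
  = -5.61 − 5 × 0.279 = -5.61 − 1.39 = -7.00.

-7.00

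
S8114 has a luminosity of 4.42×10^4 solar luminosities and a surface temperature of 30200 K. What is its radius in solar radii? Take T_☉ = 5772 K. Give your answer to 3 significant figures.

7.68 solar radii

R/R_☉ = √(L/L_☉) / (T/T_☉)² = √(4.42×10^4) / (5.232)²
       = 210.2 / 27.38 = 7.680.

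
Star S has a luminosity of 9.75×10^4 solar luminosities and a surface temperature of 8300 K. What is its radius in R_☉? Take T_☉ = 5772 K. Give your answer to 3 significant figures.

151 R_☉

R/R_☉ = √(L/L_☉) / (T/T_☉)² = √(9.75×10^4) / (1.438)²
       = 312.2 / 2.068 = 151.0.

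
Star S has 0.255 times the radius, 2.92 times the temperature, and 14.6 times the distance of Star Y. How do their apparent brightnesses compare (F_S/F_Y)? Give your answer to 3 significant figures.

0.0222

L_S/L_Y = (R_S/R_Y)²(T_S/T_Y)⁴ = (0.255)² × (2.92)⁴ = 4.727.
F_S/F_Y = (L_S/L_Y)/(d_S/d_Y)² = 4.727 / (14.6)² = 0.02218.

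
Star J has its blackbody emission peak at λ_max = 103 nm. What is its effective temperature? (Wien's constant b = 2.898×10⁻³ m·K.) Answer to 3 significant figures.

2.81×10^4 K

T = b/λ_max = 2.898×10⁻³ / (103×10⁻⁹) = 2.814×10^4 K.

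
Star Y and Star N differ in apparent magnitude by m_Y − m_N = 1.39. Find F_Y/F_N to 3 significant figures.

0.278

F_Y/F_N = 10^(−(m_Y − m_N)/2.5) = 10^(-1.39/2.5) = 10^-0.556 = 0.2780.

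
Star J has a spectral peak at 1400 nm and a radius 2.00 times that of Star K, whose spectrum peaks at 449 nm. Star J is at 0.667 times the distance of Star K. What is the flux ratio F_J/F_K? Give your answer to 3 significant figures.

0.0951

Wien's law: T_J/T_K = λ_K/λ_J = 449/1400 = 0.3207.
L_J/L_K = (R_J/R_K)²(T_J/T_K)⁴ = (2.00)²(0.3207)⁴ = 0.04232.
F_J/F_K = (L_J/L_K)/(d_J/d_K)² = 0.04232/(0.667)² = 0.09512.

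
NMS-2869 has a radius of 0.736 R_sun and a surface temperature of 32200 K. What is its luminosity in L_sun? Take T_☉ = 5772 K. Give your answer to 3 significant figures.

L/L_☉ = (R/R_☉)² (T/T_☉)⁴ = (0.736)² × (32200/5772)⁴
       = 0.5417 × (5.579)⁴ = 0.5417 × 968.5 = 524.7.

525 L_sun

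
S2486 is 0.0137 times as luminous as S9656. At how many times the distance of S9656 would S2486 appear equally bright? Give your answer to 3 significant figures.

0.117

Equal flux requires L_S2486/d_S2486² = L_S9656/d_S9656², so d_S2486/d_S9656 = √(L_S2486/L_S9656)
= √(0.0137) = 0.1170.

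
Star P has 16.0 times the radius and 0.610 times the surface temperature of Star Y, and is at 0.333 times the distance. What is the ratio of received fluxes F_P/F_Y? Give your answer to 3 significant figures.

320

L_P/L_Y = (R_P/R_Y)²(T_P/T_Y)⁴ = (16.0)² × (0.610)⁴ = 35.45.
F_P/F_Y = (L_P/L_Y)/(d_P/d_Y)² = 35.45 / (0.333)² = 319.6.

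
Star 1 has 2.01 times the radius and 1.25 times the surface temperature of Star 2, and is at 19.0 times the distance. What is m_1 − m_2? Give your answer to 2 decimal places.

L_1/L_2 = (2.01)²(1.25)⁴ = 9.864.
F_1/F_2 = (L_1/L_2)/(d_1/d_2)² = 9.864/361.0 = 0.02732.
m_1 − m_2 = −2.5 log₁₀(0.02732) = 3.91.

3.91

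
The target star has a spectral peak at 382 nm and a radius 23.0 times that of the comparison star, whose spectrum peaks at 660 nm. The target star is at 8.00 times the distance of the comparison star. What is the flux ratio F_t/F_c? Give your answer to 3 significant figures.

Wien's law: T_t/T_c = λ_c/λ_t = 660/382 = 1.728.
L_t/L_c = (R_t/R_c)²(T_t/T_c)⁴ = (23.0)²(1.728)⁴ = 4714.
F_t/F_c = (L_t/L_c)/(d_t/d_c)² = 4714/(8.00)² = 73.65.

73.7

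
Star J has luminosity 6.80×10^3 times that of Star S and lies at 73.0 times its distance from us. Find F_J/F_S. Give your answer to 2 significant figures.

1.3

F = L/(4πd²), so F_J/F_S = (L_J/L_S) / (d_J/d_S)²
= 6.80×10^3 / (73.0)² = 6.80×10^3 / 5329 = 1.276.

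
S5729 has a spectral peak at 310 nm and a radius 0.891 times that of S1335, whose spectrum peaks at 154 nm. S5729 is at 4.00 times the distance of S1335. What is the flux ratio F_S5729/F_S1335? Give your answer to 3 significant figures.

Wien's law: T_S5729/T_S1335 = λ_S1335/λ_S5729 = 154/310 = 0.4968.
L_S5729/L_S1335 = (R_S5729/R_S1335)²(T_S5729/T_S1335)⁴ = (0.891)²(0.4968)⁴ = 0.04835.
F_S5729/F_S1335 = (L_S5729/L_S1335)/(d_S5729/d_S1335)² = 0.04835/(4.00)² = 0.003022.

0.00302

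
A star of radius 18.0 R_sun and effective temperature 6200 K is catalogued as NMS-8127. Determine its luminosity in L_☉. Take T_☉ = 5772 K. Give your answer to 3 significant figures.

431 L_☉

L/L_☉ = (R/R_☉)² (T/T_☉)⁴ = (18.0)² × (6200/5772)⁴
       = 324.0 × (1.074)⁴ = 324.0 × 1.331 = 431.3.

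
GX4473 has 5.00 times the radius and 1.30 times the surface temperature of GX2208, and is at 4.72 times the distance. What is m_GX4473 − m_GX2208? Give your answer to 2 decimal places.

L_GX4473/L_GX2208 = (5.00)²(1.30)⁴ = 71.40.
F_GX4473/F_GX2208 = (L_GX4473/L_GX2208)/(d_GX4473/d_GX2208)² = 71.40/22.28 = 3.205.
m_GX4473 − m_GX2208 = −2.5 log₁₀(3.205) = -1.26.

-1.26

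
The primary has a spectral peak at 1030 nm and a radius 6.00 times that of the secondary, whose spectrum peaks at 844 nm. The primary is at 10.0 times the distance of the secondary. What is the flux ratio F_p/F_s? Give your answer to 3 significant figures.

Wien's law: T_p/T_s = λ_s/λ_p = 844/1030 = 0.8194.
L_p/L_s = (R_p/R_s)²(T_p/T_s)⁴ = (6.00)²(0.8194)⁴ = 16.23.
F_p/F_s = (L_p/L_s)/(d_p/d_s)² = 16.23/(10.0)² = 0.1623.

0.162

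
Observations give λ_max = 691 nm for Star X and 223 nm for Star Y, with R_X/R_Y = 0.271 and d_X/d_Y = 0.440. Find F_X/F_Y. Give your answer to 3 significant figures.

Wien's law: T_X/T_Y = λ_Y/λ_X = 223/691 = 0.3227.
L_X/L_Y = (R_X/R_Y)²(T_X/T_Y)⁴ = (0.271)²(0.3227)⁴ = 7.966×10^-4.
F_X/F_Y = (L_X/L_Y)/(d_X/d_Y)² = 7.966×10^-4/(0.440)² = 0.004115.

0.00411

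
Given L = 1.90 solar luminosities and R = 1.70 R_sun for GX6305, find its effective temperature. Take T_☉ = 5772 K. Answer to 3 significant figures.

T/T_☉ = (L/L_☉)^(1/4) / (R/R_☉)^(1/2)
T = 5772 × (1.90)^(1/4) / √(1.70) = 5772 × 1.174 / 1.304 = 5197 K.

5.20×10^3 K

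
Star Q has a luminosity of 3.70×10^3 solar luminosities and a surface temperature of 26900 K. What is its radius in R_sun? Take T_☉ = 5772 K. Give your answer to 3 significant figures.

R/R_☉ = √(L/L_☉) / (T/T_☉)² = √(3.70×10^3) / (4.660)²
       = 60.83 / 21.72 = 2.801.

2.80 R_sun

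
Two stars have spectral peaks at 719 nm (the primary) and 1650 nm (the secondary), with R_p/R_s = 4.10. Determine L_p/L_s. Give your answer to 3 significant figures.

Wien's law gives T ∝ 1/λ_max, so T_p/T_s = λ_s/λ_p = 1650/719 = 2.295.
Then L ∝ R²T⁴ gives L_p/L_s = (4.10)² × (2.295)⁴ = 16.81 × 27.73 = 466.2.

466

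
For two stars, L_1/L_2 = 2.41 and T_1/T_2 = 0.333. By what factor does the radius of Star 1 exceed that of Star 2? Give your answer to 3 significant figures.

L ∝ R²T⁴ gives R ∝ √L / T², so
R_1/R_2 = √(2.41) / (0.333)² = 1.552 / 0.1109 = 14.00.

14.0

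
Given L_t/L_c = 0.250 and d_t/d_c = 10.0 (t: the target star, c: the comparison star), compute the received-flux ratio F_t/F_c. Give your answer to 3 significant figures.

0.00250

F = L/(4πd²), so F_t/F_c = (L_t/L_c) / (d_t/d_c)²
= 0.250 / (10.0)² = 0.250 / 100.0 = 0.002500.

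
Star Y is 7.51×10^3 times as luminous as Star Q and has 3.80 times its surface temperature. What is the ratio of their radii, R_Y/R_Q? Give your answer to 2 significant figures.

6.0

L ∝ R²T⁴ gives R ∝ √L / T², so
R_Y/R_Q = √(7.51×10^3) / (3.80)² = 86.66 / 14.44 = 6.001.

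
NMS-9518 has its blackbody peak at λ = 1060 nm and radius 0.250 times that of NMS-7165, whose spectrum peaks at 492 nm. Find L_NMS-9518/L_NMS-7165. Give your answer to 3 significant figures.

0.00290

Wien's law gives T ∝ 1/λ_max, so T_NMS-9518/T_NMS-7165 = λ_NMS-7165/λ_NMS-9518 = 492/1060 = 0.4642.
Then L ∝ R²T⁴ gives L_NMS-9518/L_NMS-7165 = (0.250)² × (0.4642)⁴ = 0.06250 × 0.04641 = 0.002901.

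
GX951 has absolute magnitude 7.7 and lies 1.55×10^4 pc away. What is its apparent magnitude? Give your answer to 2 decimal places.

m = M + 5 log₁₀(d/10 pc) = 7.7 + 5 log₁₀(1.55×10^4/10)
  = 7.7 + 5 × 3.190 = 7.7 + 15.95 = 23.65.

23.65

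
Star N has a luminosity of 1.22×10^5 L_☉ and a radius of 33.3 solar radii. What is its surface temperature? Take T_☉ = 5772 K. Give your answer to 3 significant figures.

T/T_☉ = (L/L_☉)^(1/4) / (R/R_☉)^(1/2)
T = 5772 × (1.22×10^5)^(1/4) / √(33.3) = 5772 × 18.69 / 5.771 = 1.869×10^4 K.

1.87×10^4 K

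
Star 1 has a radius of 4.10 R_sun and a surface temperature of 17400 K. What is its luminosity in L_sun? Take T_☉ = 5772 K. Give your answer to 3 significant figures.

L/L_☉ = (R/R_☉)² (T/T_☉)⁴ = (4.10)² × (17400/5772)⁴
       = 16.81 × (3.015)⁴ = 16.81 × 82.58 = 1388.

1.39×10^3 L_sun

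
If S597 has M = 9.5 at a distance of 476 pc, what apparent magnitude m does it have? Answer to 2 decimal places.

m = M + 5 log₁₀(d/10 pc) = 9.5 + 5 log₁₀(476/10)
  = 9.5 + 5 × 1.678 = 9.5 + 8.39 = 17.89.

17.89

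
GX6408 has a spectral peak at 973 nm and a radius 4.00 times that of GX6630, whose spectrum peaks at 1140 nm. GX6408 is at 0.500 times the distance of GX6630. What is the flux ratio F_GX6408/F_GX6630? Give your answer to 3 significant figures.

121

Wien's law: T_GX6408/T_GX6630 = λ_GX6630/λ_GX6408 = 1140/973 = 1.172.
L_GX6408/L_GX6630 = (R_GX6408/R_GX6630)²(T_GX6408/T_GX6630)⁴ = (4.00)²(1.172)⁴ = 30.15.
F_GX6408/F_GX6630 = (L_GX6408/L_GX6630)/(d_GX6408/d_GX6630)² = 30.15/(0.500)² = 120.6.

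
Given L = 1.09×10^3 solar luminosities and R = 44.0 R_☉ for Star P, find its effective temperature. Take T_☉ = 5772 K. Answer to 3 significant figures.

T/T_☉ = (L/L_☉)^(1/4) / (R/R_☉)^(1/2)
T = 5772 × (1.09×10^3)^(1/4) / √(44.0) = 5772 × 5.746 / 6.633 = 5000 K.

5.00×10^3 K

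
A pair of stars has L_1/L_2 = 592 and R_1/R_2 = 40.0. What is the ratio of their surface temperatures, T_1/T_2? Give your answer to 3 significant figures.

0.780

L ∝ R²T⁴ gives T ∝ (L/R²)^(1/4), so
T_1/T_2 = (592 / 40.0²)^(1/4) = (0.3700)^(1/4) = 0.7799.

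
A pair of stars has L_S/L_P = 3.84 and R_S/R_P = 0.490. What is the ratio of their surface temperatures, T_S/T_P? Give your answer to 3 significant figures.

2.00

L ∝ R²T⁴ gives T ∝ (L/R²)^(1/4), so
T_S/T_P = (3.84 / 0.490²)^(1/4) = (15.99)^(1/4) = 2.000.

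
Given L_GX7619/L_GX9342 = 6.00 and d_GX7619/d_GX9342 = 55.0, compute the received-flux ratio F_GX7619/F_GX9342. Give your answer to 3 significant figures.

0.00198

F = L/(4πd²), so F_GX7619/F_GX9342 = (L_GX7619/L_GX9342) / (d_GX7619/d_GX9342)²
= 6.00 / (55.0)² = 6.00 / 3025 = 0.001983.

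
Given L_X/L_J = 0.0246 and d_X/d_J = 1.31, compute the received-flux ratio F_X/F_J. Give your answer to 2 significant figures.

0.014

F = L/(4πd²), so F_X/F_J = (L_X/L_J) / (d_X/d_J)²
= 0.0246 / (1.31)² = 0.0246 / 1.716 = 0.01433.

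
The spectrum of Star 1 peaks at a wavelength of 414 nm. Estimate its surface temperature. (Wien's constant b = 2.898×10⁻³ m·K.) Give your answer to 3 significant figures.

7.00×10^3 K

T = b/λ_max = 2.898×10⁻³ / (414×10⁻⁹) = 7000 K.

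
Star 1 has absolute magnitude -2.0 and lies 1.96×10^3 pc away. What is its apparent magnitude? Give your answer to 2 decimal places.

9.46

m = M + 5 log₁₀(d/10 pc) = -2.0 + 5 log₁₀(1.96×10^3/10)
  = -2.0 + 5 × 2.292 = -2.0 + 11.46 = 9.46.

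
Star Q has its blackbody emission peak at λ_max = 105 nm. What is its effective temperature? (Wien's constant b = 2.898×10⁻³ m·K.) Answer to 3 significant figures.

2.76×10^4 K

T = b/λ_max = 2.898×10⁻³ / (105×10⁻⁹) = 2.760×10^4 K.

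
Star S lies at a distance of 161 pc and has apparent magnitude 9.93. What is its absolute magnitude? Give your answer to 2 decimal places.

M = m − 5 log₁₀(d/10 pc) = 9.93 − 5 log₁₀(161/10)
  = 9.93 − 5 × 1.207 = 9.93 − 6.03 = 3.90.

3.90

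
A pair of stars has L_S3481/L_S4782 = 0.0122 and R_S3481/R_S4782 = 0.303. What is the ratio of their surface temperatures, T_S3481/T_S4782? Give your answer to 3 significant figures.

0.604

L ∝ R²T⁴ gives T ∝ (L/R²)^(1/4), so
T_S3481/T_S4782 = (0.0122 / 0.303²)^(1/4) = (0.1329)^(1/4) = 0.6038.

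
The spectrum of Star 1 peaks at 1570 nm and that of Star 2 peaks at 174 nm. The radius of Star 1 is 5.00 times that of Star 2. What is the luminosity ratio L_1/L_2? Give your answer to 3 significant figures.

0.00377

Wien's law gives T ∝ 1/λ_max, so T_1/T_2 = λ_2/λ_1 = 174/1570 = 0.1108.
Then L ∝ R²T⁴ gives L_1/L_2 = (5.00)² × (0.1108)⁴ = 25.00 × 1.509×10^-4 = 0.003772.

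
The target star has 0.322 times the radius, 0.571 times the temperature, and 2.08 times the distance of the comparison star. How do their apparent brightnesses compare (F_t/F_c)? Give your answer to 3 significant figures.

L_t/L_c = (R_t/R_c)²(T_t/T_c)⁴ = (0.322)² × (0.571)⁴ = 0.01102.
F_t/F_c = (L_t/L_c)/(d_t/d_c)² = 0.01102 / (2.08)² = 0.002548.

0.00255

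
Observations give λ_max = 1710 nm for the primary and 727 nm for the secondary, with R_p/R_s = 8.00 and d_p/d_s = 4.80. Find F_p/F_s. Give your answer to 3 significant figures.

Wien's law: T_p/T_s = λ_s/λ_p = 727/1710 = 0.4251.
L_p/L_s = (R_p/R_s)²(T_p/T_s)⁴ = (8.00)²(0.4251)⁴ = 2.091.
F_p/F_s = (L_p/L_s)/(d_p/d_s)² = 2.091/(4.80)² = 0.09075.

0.0908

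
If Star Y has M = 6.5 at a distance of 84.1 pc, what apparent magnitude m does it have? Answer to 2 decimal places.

m = M + 5 log₁₀(d/10 pc) = 6.5 + 5 log₁₀(84.1/10)
  = 6.5 + 5 × 0.925 = 6.5 + 4.62 = 11.12.

11.12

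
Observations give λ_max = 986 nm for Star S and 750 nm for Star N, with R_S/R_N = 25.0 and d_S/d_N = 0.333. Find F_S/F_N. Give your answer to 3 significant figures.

Wien's law: T_S/T_N = λ_N/λ_S = 750/986 = 0.7606.
L_S/L_N = (R_S/R_N)²(T_S/T_N)⁴ = (25.0)²(0.7606)⁴ = 209.2.
F_S/F_N = (L_S/L_N)/(d_S/d_N)² = 209.2/(0.333)² = 1887.

1.89×10^3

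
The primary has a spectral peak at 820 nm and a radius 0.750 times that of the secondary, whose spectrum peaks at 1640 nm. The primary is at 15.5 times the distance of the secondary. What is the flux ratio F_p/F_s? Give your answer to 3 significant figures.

Wien's law: T_p/T_s = λ_s/λ_p = 1640/820 = 2.000.
L_p/L_s = (R_p/R_s)²(T_p/T_s)⁴ = (0.750)²(2.000)⁴ = 9.000.
F_p/F_s = (L_p/L_s)/(d_p/d_s)² = 9.000/(15.5)² = 0.03746.

0.0375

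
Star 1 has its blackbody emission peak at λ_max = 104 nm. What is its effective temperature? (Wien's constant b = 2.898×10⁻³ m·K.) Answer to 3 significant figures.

2.79×10^4 K

T = b/λ_max = 2.898×10⁻³ / (104×10⁻⁹) = 2.787×10^4 K.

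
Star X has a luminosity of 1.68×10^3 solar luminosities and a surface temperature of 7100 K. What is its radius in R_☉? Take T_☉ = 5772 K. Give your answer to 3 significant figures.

27.1 R_☉

R/R_☉ = √(L/L_☉) / (T/T_☉)² = √(1.68×10^3) / (1.230)²
       = 40.99 / 1.513 = 27.09.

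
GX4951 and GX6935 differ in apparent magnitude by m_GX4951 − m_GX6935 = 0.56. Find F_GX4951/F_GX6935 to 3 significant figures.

F_GX4951/F_GX6935 = 10^(−(m_GX4951 − m_GX6935)/2.5) = 10^(-0.56/2.5) = 10^-0.224 = 0.5970.

0.597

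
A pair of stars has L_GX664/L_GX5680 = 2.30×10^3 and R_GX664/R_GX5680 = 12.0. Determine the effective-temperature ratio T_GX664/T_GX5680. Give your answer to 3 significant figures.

2.00

L ∝ R²T⁴ gives T ∝ (L/R²)^(1/4), so
T_GX664/T_GX5680 = (2.30×10^3 / 12.0²)^(1/4) = (15.97)^(1/4) = 1.999.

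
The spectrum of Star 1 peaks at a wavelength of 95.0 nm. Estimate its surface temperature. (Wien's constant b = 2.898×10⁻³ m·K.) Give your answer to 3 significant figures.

T = b/λ_max = 2.898×10⁻³ / (95.0×10⁻⁹) = 3.051×10^4 K.

3.05×10^4 K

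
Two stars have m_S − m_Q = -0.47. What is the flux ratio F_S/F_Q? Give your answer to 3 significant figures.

1.54

F_S/F_Q = 10^(−(m_S − m_Q)/2.5) = 10^(0.47/2.5) = 10^0.188 = 1.542.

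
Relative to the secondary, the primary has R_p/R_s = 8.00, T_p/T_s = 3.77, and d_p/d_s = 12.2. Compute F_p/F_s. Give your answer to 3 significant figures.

L_p/L_s = (R_p/R_s)²(T_p/T_s)⁴ = (8.00)² × (3.77)⁴ = 1.293×10^4.
F_p/F_s = (L_p/L_s)/(d_p/d_s)² = 1.293×10^4 / (12.2)² = 86.86.

86.9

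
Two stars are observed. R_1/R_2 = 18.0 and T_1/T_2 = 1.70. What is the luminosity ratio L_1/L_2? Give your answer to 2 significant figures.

From the Stefan–Boltzmann law, L ∝ R²T⁴, so
L_1/L_2 = (R_1/R_2)² (T_1/T_2)⁴ = (18.0)² × (1.70)⁴ = 324.0 × 8.352 = 2706.

2.7×10^3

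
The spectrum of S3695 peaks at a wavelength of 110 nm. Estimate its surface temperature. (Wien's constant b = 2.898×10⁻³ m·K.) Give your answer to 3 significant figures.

2.63×10^4 K

T = b/λ_max = 2.898×10⁻³ / (110×10⁻⁹) = 2.635×10^4 K.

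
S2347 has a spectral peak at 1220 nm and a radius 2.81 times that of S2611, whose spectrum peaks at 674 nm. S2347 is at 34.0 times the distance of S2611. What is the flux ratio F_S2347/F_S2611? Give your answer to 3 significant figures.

6.36×10^-4

Wien's law: T_S2347/T_S2611 = λ_S2611/λ_S2347 = 674/1220 = 0.5525.
L_S2347/L_S2611 = (R_S2347/R_S2611)²(T_S2347/T_S2611)⁴ = (2.81)²(0.5525)⁴ = 0.7356.
F_S2347/F_S2611 = (L_S2347/L_S2611)/(d_S2347/d_S2611)² = 0.7356/(34.0)² = 6.363×10^-4.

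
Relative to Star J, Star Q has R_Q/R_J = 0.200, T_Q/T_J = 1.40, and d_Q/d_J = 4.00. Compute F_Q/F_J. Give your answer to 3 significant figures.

0.00960

L_Q/L_J = (R_Q/R_J)²(T_Q/T_J)⁴ = (0.200)² × (1.40)⁴ = 0.1537.
F_Q/F_J = (L_Q/L_J)/(d_Q/d_J)² = 0.1537 / (4.00)² = 0.009604.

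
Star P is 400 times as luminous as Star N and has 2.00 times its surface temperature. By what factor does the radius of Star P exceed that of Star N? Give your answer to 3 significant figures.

L ∝ R²T⁴ gives R ∝ √L / T², so
R_P/R_N = √(400) / (2.00)² = 20.00 / 4.000 = 5.000.

5.00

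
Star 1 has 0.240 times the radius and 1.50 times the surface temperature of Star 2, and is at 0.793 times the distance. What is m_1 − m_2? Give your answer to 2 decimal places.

L_1/L_2 = (0.240)²(1.50)⁴ = 0.2916.
F_1/F_2 = (L_1/L_2)/(d_1/d_2)² = 0.2916/0.6288 = 0.4637.
m_1 − m_2 = −2.5 log₁₀(0.4637) = 0.83.

0.83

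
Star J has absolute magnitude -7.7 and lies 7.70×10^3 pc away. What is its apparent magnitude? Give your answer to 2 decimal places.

m = M + 5 log₁₀(d/10 pc) = -7.7 + 5 log₁₀(7.70×10^3/10)
  = -7.7 + 5 × 2.886 = -7.7 + 14.43 = 6.73.

6.73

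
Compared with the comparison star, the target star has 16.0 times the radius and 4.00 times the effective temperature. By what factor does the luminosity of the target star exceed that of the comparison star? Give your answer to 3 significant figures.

From the Stefan–Boltzmann law, L ∝ R²T⁴, so
L_t/L_c = (R_t/R_c)² (T_t/T_c)⁴ = (16.0)² × (4.00)⁴ = 256.0 × 256.0 = 6.554×10^4.

6.55×10^4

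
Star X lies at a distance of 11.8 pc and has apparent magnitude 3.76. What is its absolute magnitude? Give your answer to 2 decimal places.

M = m − 5 log₁₀(d/10 pc) = 3.76 − 5 log₁₀(11.8/10)
  = 3.76 − 5 × 0.072 = 3.76 − 0.36 = 3.40.

3.40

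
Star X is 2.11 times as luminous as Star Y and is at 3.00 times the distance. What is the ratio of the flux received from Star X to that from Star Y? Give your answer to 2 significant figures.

F = L/(4πd²), so F_X/F_Y = (L_X/L_Y) / (d_X/d_Y)²
= 2.11 / (3.00)² = 2.11 / 9.000 = 0.2344.

0.23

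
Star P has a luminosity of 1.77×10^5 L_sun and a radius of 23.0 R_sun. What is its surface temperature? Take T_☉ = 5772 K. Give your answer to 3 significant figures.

2.47×10^4 K

T/T_☉ = (L/L_☉)^(1/4) / (R/R_☉)^(1/2)
T = 5772 × (1.77×10^5)^(1/4) / √(23.0) = 5772 × 20.51 / 4.796 = 2.469×10^4 K.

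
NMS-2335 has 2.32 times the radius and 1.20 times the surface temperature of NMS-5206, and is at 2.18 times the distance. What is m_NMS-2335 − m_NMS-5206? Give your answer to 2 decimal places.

-0.93

L_NMS-2335/L_NMS-5206 = (2.32)²(1.20)⁴ = 11.16.
F_NMS-2335/F_NMS-5206 = (L_NMS-2335/L_NMS-5206)/(d_NMS-2335/d_NMS-5206)² = 11.16/4.752 = 2.348.
m_NMS-2335 − m_NMS-5206 = −2.5 log₁₀(2.348) = -0.93.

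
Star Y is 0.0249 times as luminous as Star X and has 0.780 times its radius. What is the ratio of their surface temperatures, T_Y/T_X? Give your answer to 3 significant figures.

L ∝ R²T⁴ gives T ∝ (L/R²)^(1/4), so
T_Y/T_X = (0.0249 / 0.780²)^(1/4) = (0.04093)^(1/4) = 0.4498.

0.450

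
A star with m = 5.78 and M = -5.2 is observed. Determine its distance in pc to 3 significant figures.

1.57×10^3 pc

m − M = 5 log₁₀(d/10 pc)
5.78 − (-5.2) = 10.98 = 5 log₁₀(d/10)
d = 10 × 10^(10.98/5) = 10 × 10^2.196 = 1570 pc.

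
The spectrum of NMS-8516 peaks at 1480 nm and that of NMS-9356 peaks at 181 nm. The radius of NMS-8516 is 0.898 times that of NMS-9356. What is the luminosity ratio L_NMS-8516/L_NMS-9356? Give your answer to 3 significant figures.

1.80×10^-4

Wien's law gives T ∝ 1/λ_max, so T_NMS-8516/T_NMS-9356 = λ_NMS-9356/λ_NMS-8516 = 181/1480 = 0.1223.
Then L ∝ R²T⁴ gives L_NMS-8516/L_NMS-9356 = (0.898)² × (0.1223)⁴ = 0.8064 × 2.237×10^-4 = 1.804×10^-4.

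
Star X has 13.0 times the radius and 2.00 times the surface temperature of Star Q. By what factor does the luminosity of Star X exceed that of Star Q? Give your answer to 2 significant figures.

2.7×10^3

From the Stefan–Boltzmann law, L ∝ R²T⁴, so
L_X/L_Q = (R_X/R_Q)² (T_X/T_Q)⁴ = (13.0)² × (2.00)⁴ = 169.0 × 16.00 = 2704.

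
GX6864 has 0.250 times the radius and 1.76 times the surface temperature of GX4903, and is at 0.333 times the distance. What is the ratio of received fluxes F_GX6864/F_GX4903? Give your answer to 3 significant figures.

5.41

L_GX6864/L_GX4903 = (R_GX6864/R_GX4903)²(T_GX6864/T_GX4903)⁴ = (0.250)² × (1.76)⁴ = 0.5997.
F_GX6864/F_GX4903 = (L_GX6864/L_GX4903)/(d_GX6864/d_GX4903)² = 0.5997 / (0.333)² = 5.408.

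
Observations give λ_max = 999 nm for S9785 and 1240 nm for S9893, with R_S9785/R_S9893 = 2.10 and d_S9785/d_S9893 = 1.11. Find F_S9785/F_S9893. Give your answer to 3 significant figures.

8.50

Wien's law: T_S9785/T_S9893 = λ_S9893/λ_S9785 = 1240/999 = 1.241.
L_S9785/L_S9893 = (R_S9785/R_S9893)²(T_S9785/T_S9893)⁴ = (2.10)²(1.241)⁴ = 10.47.
F_S9785/F_S9893 = (L_S9785/L_S9893)/(d_S9785/d_S9893)² = 10.47/(1.11)² = 8.496.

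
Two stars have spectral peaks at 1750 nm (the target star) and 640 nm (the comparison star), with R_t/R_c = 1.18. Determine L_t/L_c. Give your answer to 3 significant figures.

Wien's law gives T ∝ 1/λ_max, so T_t/T_c = λ_c/λ_t = 640/1750 = 0.3657.
Then L ∝ R²T⁴ gives L_t/L_c = (1.18)² × (0.3657)⁴ = 1.392 × 0.01789 = 0.02491.

0.0249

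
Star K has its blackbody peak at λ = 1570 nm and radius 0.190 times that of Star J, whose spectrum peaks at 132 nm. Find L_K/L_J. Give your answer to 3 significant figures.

Wien's law gives T ∝ 1/λ_max, so T_K/T_J = λ_J/λ_K = 132/1570 = 0.08408.
Then L ∝ R²T⁴ gives L_K/L_J = (0.190)² × (0.08408)⁴ = 0.03610 × 4.997×10^-5 = 1.804×10^-6.

1.80×10^-6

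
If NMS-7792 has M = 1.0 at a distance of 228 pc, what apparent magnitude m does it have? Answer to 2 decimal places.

7.79

m = M + 5 log₁₀(d/10 pc) = 1.0 + 5 log₁₀(228/10)
  = 1.0 + 5 × 1.358 = 1.0 + 6.79 = 7.79.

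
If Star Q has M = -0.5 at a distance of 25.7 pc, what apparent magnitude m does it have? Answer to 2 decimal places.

1.55

m = M + 5 log₁₀(d/10 pc) = -0.5 + 5 log₁₀(25.7/10)
  = -0.5 + 5 × 0.410 = -0.5 + 2.05 = 1.55.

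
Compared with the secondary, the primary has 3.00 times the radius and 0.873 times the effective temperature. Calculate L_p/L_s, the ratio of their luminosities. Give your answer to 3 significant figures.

5.23

From the Stefan–Boltzmann law, L ∝ R²T⁴, so
L_p/L_s = (R_p/R_s)² (T_p/T_s)⁴ = (3.00)² × (0.873)⁴ = 9.000 × 0.5808 = 5.228.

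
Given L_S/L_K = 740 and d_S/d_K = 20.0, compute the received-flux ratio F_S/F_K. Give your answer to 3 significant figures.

1.85

F = L/(4πd²), so F_S/F_K = (L_S/L_K) / (d_S/d_K)²
= 740 / (20.0)² = 740 / 400.0 = 1.850.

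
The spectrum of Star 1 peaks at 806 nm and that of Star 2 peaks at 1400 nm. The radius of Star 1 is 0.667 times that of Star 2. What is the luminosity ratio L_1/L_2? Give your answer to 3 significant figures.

Wien's law gives T ∝ 1/λ_max, so T_1/T_2 = λ_2/λ_1 = 1400/806 = 1.737.
Then L ∝ R²T⁴ gives L_1/L_2 = (0.667)² × (1.737)⁴ = 0.4449 × 9.103 = 4.050.

4.05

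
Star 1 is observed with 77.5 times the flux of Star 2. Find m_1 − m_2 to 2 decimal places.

m_1 − m_2 = −2.5 log₁₀(F_1/F_2) = −2.5 log₁₀(77.5) = −2.5 × (1.889) = -4.723.

-4.72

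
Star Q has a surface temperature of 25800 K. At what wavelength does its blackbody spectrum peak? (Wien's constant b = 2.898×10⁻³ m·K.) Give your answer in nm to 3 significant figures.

112 nm

λ_max = b/T = 2.898×10⁻³ / 25800 = 1.12×10^-7 m = 112.3 nm.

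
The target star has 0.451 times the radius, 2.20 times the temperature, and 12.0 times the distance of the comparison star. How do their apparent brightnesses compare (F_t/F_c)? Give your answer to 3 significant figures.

L_t/L_c = (R_t/R_c)²(T_t/T_c)⁴ = (0.451)² × (2.20)⁴ = 4.765.
F_t/F_c = (L_t/L_c)/(d_t/d_c)² = 4.765 / (12.0)² = 0.03309.

0.0331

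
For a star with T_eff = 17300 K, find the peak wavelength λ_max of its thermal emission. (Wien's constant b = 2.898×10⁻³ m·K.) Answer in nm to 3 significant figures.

λ_max = b/T = 2.898×10⁻³ / 17300 = 1.68×10^-7 m = 167.5 nm.

168 nm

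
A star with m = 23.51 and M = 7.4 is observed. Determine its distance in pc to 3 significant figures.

m − M = 5 log₁₀(d/10 pc)
23.51 − (7.4) = 16.11 = 5 log₁₀(d/10)
d = 10 × 10^(16.11/5) = 10 × 10^3.222 = 1.667×10^4 pc.

1.67×10^4 pc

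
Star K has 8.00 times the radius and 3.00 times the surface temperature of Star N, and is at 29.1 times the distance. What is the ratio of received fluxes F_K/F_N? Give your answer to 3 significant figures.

6.12

L_K/L_N = (R_K/R_N)²(T_K/T_N)⁴ = (8.00)² × (3.00)⁴ = 5184.
F_K/F_N = (L_K/L_N)/(d_K/d_N)² = 5184 / (29.1)² = 6.122.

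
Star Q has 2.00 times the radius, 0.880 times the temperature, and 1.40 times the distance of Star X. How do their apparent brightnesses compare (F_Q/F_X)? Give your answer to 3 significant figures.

1.22

L_Q/L_X = (R_Q/R_X)²(T_Q/T_X)⁴ = (2.00)² × (0.880)⁴ = 2.399.
F_Q/F_X = (L_Q/L_X)/(d_Q/d_X)² = 2.399 / (1.40)² = 1.224.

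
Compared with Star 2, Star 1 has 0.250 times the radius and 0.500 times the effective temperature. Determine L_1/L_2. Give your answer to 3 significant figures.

0.00391

From the Stefan–Boltzmann law, L ∝ R²T⁴, so
L_1/L_2 = (R_1/R_2)² (T_1/T_2)⁴ = (0.250)² × (0.500)⁴ = 0.06250 × 0.06250 = 0.003906.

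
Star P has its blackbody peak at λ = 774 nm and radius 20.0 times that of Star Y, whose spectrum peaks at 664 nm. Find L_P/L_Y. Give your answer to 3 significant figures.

Wien's law gives T ∝ 1/λ_max, so T_P/T_Y = λ_Y/λ_P = 664/774 = 0.8579.
Then L ∝ R²T⁴ gives L_P/L_Y = (20.0)² × (0.8579)⁴ = 400.0 × 0.5416 = 216.7.

217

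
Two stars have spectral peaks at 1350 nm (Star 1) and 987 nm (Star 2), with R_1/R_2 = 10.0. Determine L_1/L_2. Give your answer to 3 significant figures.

28.6

Wien's law gives T ∝ 1/λ_max, so T_1/T_2 = λ_2/λ_1 = 987/1350 = 0.7311.
Then L ∝ R²T⁴ gives L_1/L_2 = (10.0)² × (0.7311)⁴ = 100.0 × 0.2857 = 28.57.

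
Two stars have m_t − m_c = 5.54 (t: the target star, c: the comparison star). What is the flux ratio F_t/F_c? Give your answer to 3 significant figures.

0.00608

F_t/F_c = 10^(−(m_t − m_c)/2.5) = 10^(-5.54/2.5) = 10^-2.216 = 0.006081.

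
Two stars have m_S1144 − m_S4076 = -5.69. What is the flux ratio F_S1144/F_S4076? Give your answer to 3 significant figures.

189

F_S1144/F_S4076 = 10^(−(m_S1144 − m_S4076)/2.5) = 10^(5.69/2.5) = 10^2.276 = 188.8.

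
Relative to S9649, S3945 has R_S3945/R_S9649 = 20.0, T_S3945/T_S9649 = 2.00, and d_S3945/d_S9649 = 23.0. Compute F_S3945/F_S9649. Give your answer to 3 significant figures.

12.1

L_S3945/L_S9649 = (R_S3945/R_S9649)²(T_S3945/T_S9649)⁴ = (20.0)² × (2.00)⁴ = 6400.
F_S3945/F_S9649 = (L_S3945/L_S9649)/(d_S3945/d_S9649)² = 6400 / (23.0)² = 12.10.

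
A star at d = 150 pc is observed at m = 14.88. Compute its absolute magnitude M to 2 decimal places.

M = m − 5 log₁₀(d/10 pc) = 14.88 − 5 log₁₀(150/10)
  = 14.88 − 5 × 1.176 = 14.88 − 5.88 = 9.00.

9.00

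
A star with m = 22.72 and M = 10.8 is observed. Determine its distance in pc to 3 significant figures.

m − M = 5 log₁₀(d/10 pc)
22.72 − (10.8) = 11.92 = 5 log₁₀(d/10)
d = 10 × 10^(11.92/5) = 10 × 10^2.384 = 2421 pc.

2.42×10^3 pc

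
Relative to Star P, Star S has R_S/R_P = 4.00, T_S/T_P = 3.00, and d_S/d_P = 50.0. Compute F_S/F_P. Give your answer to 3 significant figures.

0.518

L_S/L_P = (R_S/R_P)²(T_S/T_P)⁴ = (4.00)² × (3.00)⁴ = 1296.
F_S/F_P = (L_S/L_P)/(d_S/d_P)² = 1296 / (50.0)² = 0.5184.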